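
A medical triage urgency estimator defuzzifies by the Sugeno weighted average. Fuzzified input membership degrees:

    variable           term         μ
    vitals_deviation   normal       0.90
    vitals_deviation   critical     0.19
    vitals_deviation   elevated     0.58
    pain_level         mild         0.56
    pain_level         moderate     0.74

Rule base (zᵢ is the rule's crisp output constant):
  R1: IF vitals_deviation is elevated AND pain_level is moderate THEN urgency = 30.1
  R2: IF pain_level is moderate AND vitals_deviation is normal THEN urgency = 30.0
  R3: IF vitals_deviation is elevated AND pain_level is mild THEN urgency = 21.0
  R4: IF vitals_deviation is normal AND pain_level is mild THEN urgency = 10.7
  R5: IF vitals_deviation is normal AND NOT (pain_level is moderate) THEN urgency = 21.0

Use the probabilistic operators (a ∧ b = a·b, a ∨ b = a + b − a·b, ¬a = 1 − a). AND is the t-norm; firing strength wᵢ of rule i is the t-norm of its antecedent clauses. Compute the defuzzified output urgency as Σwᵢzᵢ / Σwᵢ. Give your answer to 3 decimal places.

23.182

R1 (z=30.1): elevated=0.58, moderate=0.74; AND[a·b] → w = 0.4292
R2 (z=30.0): moderate=0.74, normal=0.90; AND[a·b] → w = 0.6660
R3 (z=21.0): elevated=0.58, mild=0.56; AND[a·b] → w = 0.3248
R4 (z=10.7): normal=0.90, mild=0.56; AND[a·b] → w = 0.5040
R5 (z=21.0): normal=0.90, ¬moderate=1−0.74=0.26; AND[a·b] → w = 0.2340
Weighted average = (0.4292·30.1 + 0.6660·30.0 + 0.3248·21.0 + 0.5040·10.7 + 0.2340·21.0) / (0.4292 + 0.6660 + 0.3248 + 0.5040 + 0.2340)
  = 50.0265 / 2.1580 = 23.182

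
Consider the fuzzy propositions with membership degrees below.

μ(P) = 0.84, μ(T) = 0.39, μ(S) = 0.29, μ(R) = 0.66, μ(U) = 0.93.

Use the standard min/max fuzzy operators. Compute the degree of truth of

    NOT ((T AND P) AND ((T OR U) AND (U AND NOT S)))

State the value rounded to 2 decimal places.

0.61

T AND P = min(a, b) on (0.39, 0.84) = 0.39
T OR U = max(a, b) on (0.39, 0.93) = 0.93
NOT S = 1 − 0.29 = 0.71
U AND NOT S = min(a, b) on (0.93, 0.71) = 0.71
(T OR U) AND (U AND NOT S) = min(a, b) on (0.93, 0.71) = 0.71
(T AND P) AND ((T OR U) AND (U AND NOT S)) = min(a, b) on (0.39, 0.71) = 0.39
NOT ((T AND P) AND ((T OR U) AND (U AND NOT S))) = 1 − 0.39 = 0.61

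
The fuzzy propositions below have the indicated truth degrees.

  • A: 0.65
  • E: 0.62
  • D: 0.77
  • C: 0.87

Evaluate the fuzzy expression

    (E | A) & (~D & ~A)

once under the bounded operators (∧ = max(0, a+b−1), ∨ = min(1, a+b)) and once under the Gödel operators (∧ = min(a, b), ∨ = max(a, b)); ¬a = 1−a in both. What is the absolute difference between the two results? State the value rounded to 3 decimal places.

Under bounded:
  E | A = min(1, a+b) on (0.62, 0.65) = 1.00
  ~D = 1 − 0.77 = 0.23
  ~A = 1 − 0.65 = 0.35
  ~D & ~A = max(0, a+b−1) on (0.23, 0.35) = 0.00
  (E | A) & (~D & ~A) = max(0, a+b−1) on (1.00, 0.00) = 0.00
  → value = 0.0000
Under Gödel:
  E | A = max(a, b) on (0.62, 0.65) = 0.65
  ~D = 1 − 0.77 = 0.23
  ~A = 1 − 0.65 = 0.35
  ~D & ~A = min(a, b) on (0.23, 0.35) = 0.23
  (E | A) & (~D & ~A) = min(a, b) on (0.65, 0.23) = 0.23
  → value = 0.2300
|0.0000 − 0.2300| = 0.230

0.230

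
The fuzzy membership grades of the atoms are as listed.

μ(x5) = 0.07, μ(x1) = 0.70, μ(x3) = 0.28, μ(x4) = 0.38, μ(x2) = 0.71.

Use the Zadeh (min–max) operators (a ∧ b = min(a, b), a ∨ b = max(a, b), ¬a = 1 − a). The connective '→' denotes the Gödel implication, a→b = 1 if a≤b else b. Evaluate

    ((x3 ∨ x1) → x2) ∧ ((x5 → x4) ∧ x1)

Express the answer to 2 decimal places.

x3 ∨ x1 = max(a, b) on (0.28, 0.70) = 0.70
(x3 ∨ x1) → x2  [Gödel: 1 if a≤b else b] with a=0.70, b=0.71 → 1.00
x5 → x4  [Gödel: 1 if a≤b else b] with a=0.07, b=0.38 → 1.00
(x5 → x4) ∧ x1 = min(a, b) on (1.00, 0.70) = 0.70
((x3 ∨ x1) → x2) ∧ ((x5 → x4) ∧ x1) = min(a, b) on (1.00, 0.70) = 0.70

0.70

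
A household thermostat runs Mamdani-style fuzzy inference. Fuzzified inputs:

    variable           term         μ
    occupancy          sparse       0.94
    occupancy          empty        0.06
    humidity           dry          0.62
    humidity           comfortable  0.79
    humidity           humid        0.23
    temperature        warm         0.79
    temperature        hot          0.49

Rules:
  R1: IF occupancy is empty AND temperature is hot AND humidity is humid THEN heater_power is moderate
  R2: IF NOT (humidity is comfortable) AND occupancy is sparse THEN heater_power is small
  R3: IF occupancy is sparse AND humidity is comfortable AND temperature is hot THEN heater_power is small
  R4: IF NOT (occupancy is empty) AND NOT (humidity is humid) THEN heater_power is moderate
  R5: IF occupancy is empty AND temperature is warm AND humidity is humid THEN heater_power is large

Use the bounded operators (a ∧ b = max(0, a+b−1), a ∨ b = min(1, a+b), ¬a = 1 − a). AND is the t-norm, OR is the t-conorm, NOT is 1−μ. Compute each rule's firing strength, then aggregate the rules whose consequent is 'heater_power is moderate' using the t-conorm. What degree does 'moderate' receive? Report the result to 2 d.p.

R1: empty=0.06, hot=0.49, humid=0.23; AND[max(0, a+b−1)] → w = 0.00
R2: ¬comfortable=1−0.79=0.21, sparse=0.94; AND[max(0, a+b−1)] → w = 0.15
R3: sparse=0.94, comfortable=0.79, hot=0.49; AND[max(0, a+b−1)] → w = 0.22
R4: ¬empty=1−0.06=0.94, ¬humid=1−0.23=0.77; AND[max(0, a+b−1)] → w = 0.71
R5: empty=0.06, warm=0.79, humid=0.23; AND[max(0, a+b−1)] → w = 0.00
Rules with consequent 'moderate': {R1, R4} → strengths 0.00, 0.71
Aggregate via t-conorm [min(1, a+b)]: 0.71

0.71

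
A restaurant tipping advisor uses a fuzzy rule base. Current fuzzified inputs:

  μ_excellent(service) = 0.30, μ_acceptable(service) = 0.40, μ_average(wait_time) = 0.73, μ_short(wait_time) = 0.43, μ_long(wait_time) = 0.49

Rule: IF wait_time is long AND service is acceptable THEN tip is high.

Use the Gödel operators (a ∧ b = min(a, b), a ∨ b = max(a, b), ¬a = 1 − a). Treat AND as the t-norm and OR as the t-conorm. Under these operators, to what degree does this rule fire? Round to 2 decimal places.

0.40

firing strength: long=0.49, acceptable=0.40; AND[min(a, b)] → w = 0.40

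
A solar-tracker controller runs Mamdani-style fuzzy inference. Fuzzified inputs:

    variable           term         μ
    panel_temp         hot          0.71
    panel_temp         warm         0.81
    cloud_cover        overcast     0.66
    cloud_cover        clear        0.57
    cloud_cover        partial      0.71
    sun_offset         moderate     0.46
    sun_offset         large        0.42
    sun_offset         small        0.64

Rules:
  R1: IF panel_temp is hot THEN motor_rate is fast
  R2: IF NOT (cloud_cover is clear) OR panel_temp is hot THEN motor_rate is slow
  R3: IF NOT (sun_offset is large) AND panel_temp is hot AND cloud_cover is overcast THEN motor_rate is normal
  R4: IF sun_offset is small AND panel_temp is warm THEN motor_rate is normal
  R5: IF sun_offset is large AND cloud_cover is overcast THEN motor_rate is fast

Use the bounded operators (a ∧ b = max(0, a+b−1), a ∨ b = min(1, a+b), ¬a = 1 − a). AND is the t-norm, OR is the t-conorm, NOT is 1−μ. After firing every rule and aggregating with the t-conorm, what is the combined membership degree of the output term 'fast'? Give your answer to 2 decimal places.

R1: hot=0.71 → w = 0.71
R2: ¬clear=1−0.57=0.43, hot=0.71; OR[min(1, a+b)] → w = 1.00
R3: ¬large=1−0.42=0.58, hot=0.71, overcast=0.66; AND[max(0, a+b−1)] → w = 0.00
R4: small=0.64, warm=0.81; AND[max(0, a+b−1)] → w = 0.45
R5: large=0.42, overcast=0.66; AND[max(0, a+b−1)] → w = 0.08
Rules with consequent 'fast': {R1, R5} → strengths 0.71, 0.08
Aggregate via t-conorm [min(1, a+b)]: 0.79

0.79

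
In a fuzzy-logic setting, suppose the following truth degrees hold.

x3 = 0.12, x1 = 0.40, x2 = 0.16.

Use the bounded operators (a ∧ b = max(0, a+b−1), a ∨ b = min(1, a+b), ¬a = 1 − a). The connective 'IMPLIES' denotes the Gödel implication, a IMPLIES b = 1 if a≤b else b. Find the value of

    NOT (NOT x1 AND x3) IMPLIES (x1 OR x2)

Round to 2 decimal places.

0.56

NOT x1 = 1 − 0.40 = 0.60
NOT x1 AND x3 = max(0, a+b−1) on (0.60, 0.12) = 0.00
NOT (NOT x1 AND x3) = 1 − 0.00 = 1.00
x1 OR x2 = min(1, a+b) on (0.40, 0.16) = 0.56
NOT (NOT x1 AND x3) IMPLIES (x1 OR x2)  [Gödel: 1 if a≤b else b] with a=1.00, b=0.56 → 0.56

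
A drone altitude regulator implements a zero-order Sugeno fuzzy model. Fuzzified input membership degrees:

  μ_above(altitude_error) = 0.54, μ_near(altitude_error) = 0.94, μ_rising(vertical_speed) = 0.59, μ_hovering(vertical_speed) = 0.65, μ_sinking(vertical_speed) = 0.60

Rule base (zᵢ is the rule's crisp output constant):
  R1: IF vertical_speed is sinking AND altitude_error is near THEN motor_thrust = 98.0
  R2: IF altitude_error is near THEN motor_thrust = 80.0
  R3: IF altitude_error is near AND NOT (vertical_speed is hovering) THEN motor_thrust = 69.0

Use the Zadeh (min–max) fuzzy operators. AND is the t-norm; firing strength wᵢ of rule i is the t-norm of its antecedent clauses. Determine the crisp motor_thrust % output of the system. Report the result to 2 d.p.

83.68

R1 (z=98.0): sinking=0.60, near=0.94; AND[min(a, b)] → w = 0.60
R2 (z=80.0): near=0.94 → w = 0.94
R3 (z=69.0): near=0.94, ¬hovering=1−0.65=0.35; AND[min(a, b)] → w = 0.35
Weighted average = (0.60·98.0 + 0.94·80.0 + 0.35·69.0) / (0.60 + 0.94 + 0.35)
  = 158.1500 / 1.8900 = 83.68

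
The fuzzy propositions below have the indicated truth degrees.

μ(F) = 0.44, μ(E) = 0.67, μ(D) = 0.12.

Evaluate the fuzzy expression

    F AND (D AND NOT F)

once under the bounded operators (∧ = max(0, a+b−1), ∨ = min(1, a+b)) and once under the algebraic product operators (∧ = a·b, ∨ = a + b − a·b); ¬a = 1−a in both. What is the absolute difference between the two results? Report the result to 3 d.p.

Under bounded:
  NOT F = 1 − 0.44 = 0.56
  D AND NOT F = max(0, a+b−1) on (0.12, 0.56) = 0.00
  F AND (D AND NOT F) = max(0, a+b−1) on (0.44, 0.00) = 0.00
  → value = 0.0000
Under algebraic product:
  NOT F = 1 − 0.4400 = 0.5600
  D AND NOT F = a·b on (0.1200, 0.5600) = 0.0672
  F AND (D AND NOT F) = a·b on (0.4400, 0.0672) = 0.0296
  → value = 0.0296
|0.0000 − 0.0296| = 0.030

0.030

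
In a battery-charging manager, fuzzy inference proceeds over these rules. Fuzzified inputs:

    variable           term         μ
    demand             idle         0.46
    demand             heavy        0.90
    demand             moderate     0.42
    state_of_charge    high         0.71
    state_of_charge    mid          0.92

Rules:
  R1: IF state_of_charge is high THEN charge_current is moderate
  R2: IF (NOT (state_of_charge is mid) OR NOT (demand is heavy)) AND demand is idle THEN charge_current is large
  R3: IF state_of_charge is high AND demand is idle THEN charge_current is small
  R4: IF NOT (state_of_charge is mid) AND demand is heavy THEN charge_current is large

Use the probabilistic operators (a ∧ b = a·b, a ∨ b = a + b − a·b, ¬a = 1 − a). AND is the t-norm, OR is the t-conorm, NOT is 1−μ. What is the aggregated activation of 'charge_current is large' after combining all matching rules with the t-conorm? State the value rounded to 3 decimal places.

0.145

R1: high=0.71 → w = 0.7100
R2: (¬mid=1−0.92=0.08 OR ¬heavy=1−0.90=0.10) = 0.1720; AND[a·b] with idle=0.46 → w = 0.0791
R3: high=0.71, idle=0.46; AND[a·b] → w = 0.3266
R4: ¬mid=1−0.92=0.08, heavy=0.90; AND[a·b] → w = 0.0720
Rules with consequent 'large': {R2, R4} → strengths 0.0791, 0.0720
Aggregate via t-conorm [a + b − a·b]: 0.1454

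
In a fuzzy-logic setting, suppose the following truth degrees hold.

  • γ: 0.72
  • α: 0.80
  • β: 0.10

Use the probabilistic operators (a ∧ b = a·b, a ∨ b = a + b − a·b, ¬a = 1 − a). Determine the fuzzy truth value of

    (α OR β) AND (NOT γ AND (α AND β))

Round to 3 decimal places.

0.018

α OR β = a + b − a·b on (0.8000, 0.1000) = 0.8200
NOT γ = 1 − 0.7200 = 0.2800
α AND β = a·b on (0.8000, 0.1000) = 0.0800
NOT γ AND (α AND β) = a·b on (0.2800, 0.0800) = 0.0224
(α OR β) AND (NOT γ AND (α AND β)) = a·b on (0.8200, 0.0224) = 0.0184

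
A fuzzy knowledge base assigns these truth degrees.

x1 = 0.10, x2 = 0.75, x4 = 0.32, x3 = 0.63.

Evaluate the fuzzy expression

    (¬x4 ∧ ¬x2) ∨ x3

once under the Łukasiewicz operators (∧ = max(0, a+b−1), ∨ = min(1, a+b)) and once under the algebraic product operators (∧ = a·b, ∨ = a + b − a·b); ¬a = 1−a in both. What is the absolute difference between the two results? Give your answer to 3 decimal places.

0.063

Under Łukasiewicz:
  ¬x4 = 1 − 0.32 = 0.68
  ¬x2 = 1 − 0.75 = 0.25
  ¬x4 ∧ ¬x2 = max(0, a+b−1) on (0.68, 0.25) = 0.00
  (¬x4 ∧ ¬x2) ∨ x3 = min(1, a+b) on (0.00, 0.63) = 0.63
  → value = 0.6300
Under algebraic product:
  ¬x4 = 1 − 0.3200 = 0.6800
  ¬x2 = 1 − 0.7500 = 0.2500
  ¬x4 ∧ ¬x2 = a·b on (0.6800, 0.2500) = 0.1700
  (¬x4 ∧ ¬x2) ∨ x3 = a + b − a·b on (0.1700, 0.6300) = 0.6929
  → value = 0.6929
|0.6300 − 0.6929| = 0.063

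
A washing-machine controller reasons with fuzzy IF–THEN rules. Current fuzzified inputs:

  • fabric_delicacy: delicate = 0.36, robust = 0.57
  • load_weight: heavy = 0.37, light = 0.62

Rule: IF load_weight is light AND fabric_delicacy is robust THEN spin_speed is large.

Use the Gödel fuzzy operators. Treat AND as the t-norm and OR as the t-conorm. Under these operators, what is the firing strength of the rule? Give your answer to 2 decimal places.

firing strength: light=0.62, robust=0.57; AND[min(a, b)] → w = 0.57

0.57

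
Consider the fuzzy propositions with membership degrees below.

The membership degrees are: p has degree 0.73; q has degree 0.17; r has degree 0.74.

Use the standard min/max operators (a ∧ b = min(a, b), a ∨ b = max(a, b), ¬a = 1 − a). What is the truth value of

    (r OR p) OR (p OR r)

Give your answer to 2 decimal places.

r OR p = max(a, b) on (0.74, 0.73) = 0.74
p OR r = max(a, b) on (0.73, 0.74) = 0.74
(r OR p) OR (p OR r) = max(a, b) on (0.74, 0.74) = 0.74

0.74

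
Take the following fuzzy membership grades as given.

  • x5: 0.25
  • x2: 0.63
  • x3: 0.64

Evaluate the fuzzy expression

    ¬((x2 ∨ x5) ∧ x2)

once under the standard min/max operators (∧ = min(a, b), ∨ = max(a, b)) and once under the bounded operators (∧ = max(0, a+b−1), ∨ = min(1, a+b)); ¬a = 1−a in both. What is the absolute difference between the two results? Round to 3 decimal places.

Under standard min/max:
  x2 ∨ x5 = max(a, b) on (0.63, 0.25) = 0.63
  (x2 ∨ x5) ∧ x2 = min(a, b) on (0.63, 0.63) = 0.63
  ¬((x2 ∨ x5) ∧ x2) = 1 − 0.63 = 0.37
  → value = 0.3700
Under bounded:
  x2 ∨ x5 = min(1, a+b) on (0.63, 0.25) = 0.88
  (x2 ∨ x5) ∧ x2 = max(0, a+b−1) on (0.88, 0.63) = 0.51
  ¬((x2 ∨ x5) ∧ x2) = 1 − 0.51 = 0.49
  → value = 0.4900
|0.3700 − 0.4900| = 0.120

0.120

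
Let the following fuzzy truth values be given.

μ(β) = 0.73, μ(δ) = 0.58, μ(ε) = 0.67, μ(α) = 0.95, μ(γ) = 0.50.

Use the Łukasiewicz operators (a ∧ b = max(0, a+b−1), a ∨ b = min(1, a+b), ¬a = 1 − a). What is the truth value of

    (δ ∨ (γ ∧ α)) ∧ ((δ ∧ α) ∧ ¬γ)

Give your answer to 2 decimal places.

γ ∧ α = max(0, a+b−1) on (0.50, 0.95) = 0.45
δ ∨ (γ ∧ α) = min(1, a+b) on (0.58, 0.45) = 1.00
δ ∧ α = max(0, a+b−1) on (0.58, 0.95) = 0.53
¬γ = 1 − 0.50 = 0.50
(δ ∧ α) ∧ ¬γ = max(0, a+b−1) on (0.53, 0.50) = 0.03
(δ ∨ (γ ∧ α)) ∧ ((δ ∧ α) ∧ ¬γ) = max(0, a+b−1) on (1.00, 0.03) = 0.03

0.03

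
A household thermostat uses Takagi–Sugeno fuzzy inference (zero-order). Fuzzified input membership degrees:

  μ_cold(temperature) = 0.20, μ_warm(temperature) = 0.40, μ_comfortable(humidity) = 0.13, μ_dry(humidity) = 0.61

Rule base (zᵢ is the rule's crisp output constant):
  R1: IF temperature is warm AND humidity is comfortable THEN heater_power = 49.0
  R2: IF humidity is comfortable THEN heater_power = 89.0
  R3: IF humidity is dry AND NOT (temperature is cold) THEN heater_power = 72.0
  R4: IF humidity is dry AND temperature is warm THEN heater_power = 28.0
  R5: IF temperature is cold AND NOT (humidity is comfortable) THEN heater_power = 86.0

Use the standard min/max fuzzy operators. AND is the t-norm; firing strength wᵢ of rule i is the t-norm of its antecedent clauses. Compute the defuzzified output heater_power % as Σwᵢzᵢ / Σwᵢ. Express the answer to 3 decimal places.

R1 (z=49.0): warm=0.40, comfortable=0.13; AND[min(a, b)] → w = 0.13
R2 (z=89.0): comfortable=0.13 → w = 0.13
R3 (z=72.0): dry=0.61, ¬cold=1−0.20=0.80; AND[min(a, b)] → w = 0.61
R4 (z=28.0): dry=0.61, warm=0.40; AND[min(a, b)] → w = 0.40
R5 (z=86.0): cold=0.20, ¬comfortable=1−0.13=0.87; AND[min(a, b)] → w = 0.20
Weighted average = (0.13·49.0 + 0.13·89.0 + 0.61·72.0 + 0.40·28.0 + 0.20·86.0) / (0.13 + 0.13 + 0.61 + 0.40 + 0.20)
  = 90.2600 / 1.4700 = 61.401

61.401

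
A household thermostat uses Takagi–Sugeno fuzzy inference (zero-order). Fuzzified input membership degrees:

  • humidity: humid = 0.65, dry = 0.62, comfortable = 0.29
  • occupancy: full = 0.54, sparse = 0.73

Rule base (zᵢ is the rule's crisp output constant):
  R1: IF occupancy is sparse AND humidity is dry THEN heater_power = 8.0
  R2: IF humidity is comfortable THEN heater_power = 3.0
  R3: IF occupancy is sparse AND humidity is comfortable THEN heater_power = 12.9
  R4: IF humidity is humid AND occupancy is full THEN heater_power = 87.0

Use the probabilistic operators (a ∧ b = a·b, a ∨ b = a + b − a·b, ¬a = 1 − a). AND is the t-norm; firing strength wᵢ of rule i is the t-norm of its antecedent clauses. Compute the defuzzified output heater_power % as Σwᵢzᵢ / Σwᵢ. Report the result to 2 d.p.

28.93

R1 (z=8.0): sparse=0.73, dry=0.62; AND[a·b] → w = 0.4526
R2 (z=3.0): comfortable=0.29 → w = 0.2900
R3 (z=12.9): sparse=0.73, comfortable=0.29; AND[a·b] → w = 0.2117
R4 (z=87.0): humid=0.65, full=0.54; AND[a·b] → w = 0.3510
Weighted average = (0.4526·8.0 + 0.2900·3.0 + 0.2117·12.9 + 0.3510·87.0) / (0.4526 + 0.2900 + 0.2117 + 0.3510)
  = 37.7587 / 1.3053 = 28.93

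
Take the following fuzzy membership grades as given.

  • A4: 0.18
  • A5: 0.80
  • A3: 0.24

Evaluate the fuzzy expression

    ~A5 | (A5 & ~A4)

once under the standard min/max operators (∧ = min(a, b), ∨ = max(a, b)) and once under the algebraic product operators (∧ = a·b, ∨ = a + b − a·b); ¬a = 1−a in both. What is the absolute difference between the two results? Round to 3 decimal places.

Under standard min/max:
  ~A5 = 1 − 0.80 = 0.20
  ~A4 = 1 − 0.18 = 0.82
  A5 & ~A4 = min(a, b) on (0.80, 0.82) = 0.80
  ~A5 | (A5 & ~A4) = max(a, b) on (0.20, 0.80) = 0.80
  → value = 0.8000
Under algebraic product:
  ~A5 = 1 − 0.8000 = 0.2000
  ~A4 = 1 − 0.1800 = 0.8200
  A5 & ~A4 = a·b on (0.8000, 0.8200) = 0.6560
  ~A5 | (A5 & ~A4) = a + b − a·b on (0.2000, 0.6560) = 0.7248
  → value = 0.7248
|0.8000 − 0.7248| = 0.075

0.075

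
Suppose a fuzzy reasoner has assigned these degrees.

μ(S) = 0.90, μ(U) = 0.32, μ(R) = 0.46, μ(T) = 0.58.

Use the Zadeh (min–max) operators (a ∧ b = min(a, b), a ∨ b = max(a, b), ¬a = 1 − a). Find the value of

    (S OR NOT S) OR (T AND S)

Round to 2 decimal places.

NOT S = 1 − 0.90 = 0.10
S OR NOT S = max(a, b) on (0.90, 0.10) = 0.90
T AND S = min(a, b) on (0.58, 0.90) = 0.58
(S OR NOT S) OR (T AND S) = max(a, b) on (0.90, 0.58) = 0.90

0.90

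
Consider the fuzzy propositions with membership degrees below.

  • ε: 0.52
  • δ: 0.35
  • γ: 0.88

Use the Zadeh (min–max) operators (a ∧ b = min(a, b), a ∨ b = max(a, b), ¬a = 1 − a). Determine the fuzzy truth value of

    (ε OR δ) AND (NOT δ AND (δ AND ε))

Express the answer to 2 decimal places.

ε OR δ = max(a, b) on (0.52, 0.35) = 0.52
NOT δ = 1 − 0.35 = 0.65
δ AND ε = min(a, b) on (0.35, 0.52) = 0.35
NOT δ AND (δ AND ε) = min(a, b) on (0.65, 0.35) = 0.35
(ε OR δ) AND (NOT δ AND (δ AND ε)) = min(a, b) on (0.52, 0.35) = 0.35

0.35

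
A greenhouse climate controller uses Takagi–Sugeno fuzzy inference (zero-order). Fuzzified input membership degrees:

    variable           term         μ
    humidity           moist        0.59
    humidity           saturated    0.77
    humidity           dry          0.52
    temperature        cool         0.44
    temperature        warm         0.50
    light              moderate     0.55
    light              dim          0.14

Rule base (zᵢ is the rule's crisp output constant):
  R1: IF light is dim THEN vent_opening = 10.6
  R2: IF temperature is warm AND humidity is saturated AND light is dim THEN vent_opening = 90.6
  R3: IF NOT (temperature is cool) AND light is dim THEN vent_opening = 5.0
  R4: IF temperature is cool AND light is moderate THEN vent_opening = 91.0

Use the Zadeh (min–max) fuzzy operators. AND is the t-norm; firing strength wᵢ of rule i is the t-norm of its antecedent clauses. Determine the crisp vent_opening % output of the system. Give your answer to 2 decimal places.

R1 (z=10.6): dim=0.14 → w = 0.14
R2 (z=90.6): warm=0.50, saturated=0.77, dim=0.14; AND[min(a, b)] → w = 0.14
R3 (z=5.0): ¬cool=1−0.44=0.56, dim=0.14; AND[min(a, b)] → w = 0.14
R4 (z=91.0): cool=0.44, moderate=0.55; AND[min(a, b)] → w = 0.44
Weighted average = (0.14·10.6 + 0.14·90.6 + 0.14·5.0 + 0.44·91.0) / (0.14 + 0.14 + 0.14 + 0.44)
  = 54.9080 / 0.8600 = 63.85

63.85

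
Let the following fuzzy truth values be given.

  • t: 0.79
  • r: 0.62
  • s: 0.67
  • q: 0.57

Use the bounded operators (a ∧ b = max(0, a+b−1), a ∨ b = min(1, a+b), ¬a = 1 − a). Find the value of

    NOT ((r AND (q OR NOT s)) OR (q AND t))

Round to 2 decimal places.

NOT s = 1 − 0.67 = 0.33
q OR NOT s = min(1, a+b) on (0.57, 0.33) = 0.90
r AND (q OR NOT s) = max(0, a+b−1) on (0.62, 0.90) = 0.52
q AND t = max(0, a+b−1) on (0.57, 0.79) = 0.36
(r AND (q OR NOT s)) OR (q AND t) = min(1, a+b) on (0.52, 0.36) = 0.88
NOT ((r AND (q OR NOT s)) OR (q AND t)) = 1 − 0.88 = 0.12

0.12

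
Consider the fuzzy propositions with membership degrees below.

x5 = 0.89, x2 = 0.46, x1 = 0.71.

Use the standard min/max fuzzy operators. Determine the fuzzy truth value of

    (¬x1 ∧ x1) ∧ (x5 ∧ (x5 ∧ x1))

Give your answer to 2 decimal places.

0.29

¬x1 = 1 − 0.71 = 0.29
¬x1 ∧ x1 = min(a, b) on (0.29, 0.71) = 0.29
x5 ∧ x1 = min(a, b) on (0.89, 0.71) = 0.71
x5 ∧ (x5 ∧ x1) = min(a, b) on (0.89, 0.71) = 0.71
(¬x1 ∧ x1) ∧ (x5 ∧ (x5 ∧ x1)) = min(a, b) on (0.29, 0.71) = 0.29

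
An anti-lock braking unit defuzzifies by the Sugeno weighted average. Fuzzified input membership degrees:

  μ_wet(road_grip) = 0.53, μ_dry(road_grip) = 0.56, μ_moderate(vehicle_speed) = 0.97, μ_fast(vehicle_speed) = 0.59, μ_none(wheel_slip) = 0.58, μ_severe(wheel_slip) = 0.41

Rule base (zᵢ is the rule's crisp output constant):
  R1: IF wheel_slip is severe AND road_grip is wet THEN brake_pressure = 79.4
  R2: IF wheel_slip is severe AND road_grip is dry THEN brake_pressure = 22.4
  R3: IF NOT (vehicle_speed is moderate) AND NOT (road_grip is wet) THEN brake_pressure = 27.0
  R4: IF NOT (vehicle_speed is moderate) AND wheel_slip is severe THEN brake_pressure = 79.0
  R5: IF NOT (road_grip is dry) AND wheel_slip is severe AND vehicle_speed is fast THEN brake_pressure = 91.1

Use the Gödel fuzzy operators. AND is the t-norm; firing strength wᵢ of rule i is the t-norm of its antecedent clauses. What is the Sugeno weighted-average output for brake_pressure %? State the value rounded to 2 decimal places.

R1 (z=79.4): severe=0.41, wet=0.53; AND[min(a, b)] → w = 0.41
R2 (z=22.4): severe=0.41, dry=0.56; AND[min(a, b)] → w = 0.41
R3 (z=27.0): ¬moderate=1−0.97=0.03, ¬wet=1−0.53=0.47; AND[min(a, b)] → w = 0.03
R4 (z=79.0): ¬moderate=1−0.97=0.03, severe=0.41; AND[min(a, b)] → w = 0.03
R5 (z=91.1): ¬dry=1−0.56=0.44, severe=0.41, fast=0.59; AND[min(a, b)] → w = 0.41
Weighted average = (0.41·79.4 + 0.41·22.4 + 0.03·27.0 + 0.03·79.0 + 0.41·91.1) / (0.41 + 0.41 + 0.03 + 0.03 + 0.41)
  = 82.2690 / 1.2900 = 63.77

63.77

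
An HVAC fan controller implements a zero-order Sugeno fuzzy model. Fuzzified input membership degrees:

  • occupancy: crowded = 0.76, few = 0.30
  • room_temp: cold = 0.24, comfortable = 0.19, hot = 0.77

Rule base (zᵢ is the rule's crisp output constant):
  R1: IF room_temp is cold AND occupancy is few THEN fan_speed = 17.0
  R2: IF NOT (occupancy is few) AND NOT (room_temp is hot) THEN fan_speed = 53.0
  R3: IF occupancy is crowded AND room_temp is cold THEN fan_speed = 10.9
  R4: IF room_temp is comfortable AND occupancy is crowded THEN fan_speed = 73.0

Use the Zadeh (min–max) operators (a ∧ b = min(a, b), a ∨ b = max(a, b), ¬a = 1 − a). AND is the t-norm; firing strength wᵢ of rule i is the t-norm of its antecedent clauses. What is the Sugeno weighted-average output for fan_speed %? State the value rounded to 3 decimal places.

R1 (z=17.0): cold=0.24, few=0.30; AND[min(a, b)] → w = 0.24
R2 (z=53.0): ¬few=1−0.30=0.70, ¬hot=1−0.77=0.23; AND[min(a, b)] → w = 0.23
R3 (z=10.9): crowded=0.76, cold=0.24; AND[min(a, b)] → w = 0.24
R4 (z=73.0): comfortable=0.19, crowded=0.76; AND[min(a, b)] → w = 0.19
Weighted average = (0.24·17.0 + 0.23·53.0 + 0.24·10.9 + 0.19·73.0) / (0.24 + 0.23 + 0.24 + 0.19)
  = 32.7560 / 0.9000 = 36.396

36.396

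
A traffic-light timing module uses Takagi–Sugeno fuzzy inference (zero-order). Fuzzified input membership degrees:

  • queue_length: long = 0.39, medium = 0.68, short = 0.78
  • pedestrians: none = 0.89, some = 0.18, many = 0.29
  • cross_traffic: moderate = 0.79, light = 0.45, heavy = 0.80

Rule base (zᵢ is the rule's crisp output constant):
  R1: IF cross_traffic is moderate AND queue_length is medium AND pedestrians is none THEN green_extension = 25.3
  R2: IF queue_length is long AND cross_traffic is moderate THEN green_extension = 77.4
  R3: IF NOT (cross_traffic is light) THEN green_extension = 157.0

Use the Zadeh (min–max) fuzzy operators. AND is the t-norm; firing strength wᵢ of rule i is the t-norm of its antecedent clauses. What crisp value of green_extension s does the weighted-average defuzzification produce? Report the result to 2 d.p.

R1 (z=25.3): moderate=0.79, medium=0.68, none=0.89; AND[min(a, b)] → w = 0.68
R2 (z=77.4): long=0.39, moderate=0.79; AND[min(a, b)] → w = 0.39
R3 (z=157.0): ¬light=1−0.45=0.55 → w = 0.55
Weighted average = (0.68·25.3 + 0.39·77.4 + 0.55·157.0) / (0.68 + 0.39 + 0.55)
  = 133.7400 / 1.6200 = 82.56

82.56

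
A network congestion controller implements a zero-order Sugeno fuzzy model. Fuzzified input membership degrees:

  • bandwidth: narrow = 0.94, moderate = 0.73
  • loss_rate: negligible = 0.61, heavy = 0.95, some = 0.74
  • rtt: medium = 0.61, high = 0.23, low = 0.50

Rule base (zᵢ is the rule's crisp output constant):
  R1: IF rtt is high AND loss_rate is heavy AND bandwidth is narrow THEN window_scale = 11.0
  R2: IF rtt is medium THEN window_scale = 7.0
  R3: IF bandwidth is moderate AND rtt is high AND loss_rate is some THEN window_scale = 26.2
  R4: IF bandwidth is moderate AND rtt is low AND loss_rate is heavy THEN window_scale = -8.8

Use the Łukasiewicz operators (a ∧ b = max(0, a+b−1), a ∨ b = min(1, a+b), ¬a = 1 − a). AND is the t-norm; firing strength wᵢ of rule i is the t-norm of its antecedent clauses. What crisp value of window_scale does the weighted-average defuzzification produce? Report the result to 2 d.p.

4.40

R1 (z=11.0): high=0.23, heavy=0.95, narrow=0.94; AND[max(0, a+b−1)] → w = 0.12
R2 (z=7.0): medium=0.61 → w = 0.61
R3 (z=26.2): moderate=0.73, high=0.23, some=0.74; AND[max(0, a+b−1)] → w = 0.00
R4 (z=-8.8): moderate=0.73, low=0.50, heavy=0.95; AND[max(0, a+b−1)] → w = 0.18
Weighted average = (0.12·11.0 + 0.61·7.0 + 0.00·26.2 + 0.18·-8.8) / (0.12 + 0.61 + 0.00 + 0.18)
  = 4.0060 / 0.9100 = 4.40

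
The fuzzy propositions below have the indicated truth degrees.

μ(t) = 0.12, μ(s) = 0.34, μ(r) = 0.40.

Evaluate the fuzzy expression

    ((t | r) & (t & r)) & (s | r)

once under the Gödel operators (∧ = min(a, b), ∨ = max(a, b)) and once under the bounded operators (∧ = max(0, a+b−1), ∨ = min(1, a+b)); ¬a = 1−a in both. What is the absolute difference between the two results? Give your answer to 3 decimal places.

Under Gödel:
  t | r = max(a, b) on (0.12, 0.40) = 0.40
  t & r = min(a, b) on (0.12, 0.40) = 0.12
  (t | r) & (t & r) = min(a, b) on (0.40, 0.12) = 0.12
  s | r = max(a, b) on (0.34, 0.40) = 0.40
  ((t | r) & (t & r)) & (s | r) = min(a, b) on (0.12, 0.40) = 0.12
  → value = 0.1200
Under bounded:
  t | r = min(1, a+b) on (0.12, 0.40) = 0.52
  t & r = max(0, a+b−1) on (0.12, 0.40) = 0.00
  (t | r) & (t & r) = max(0, a+b−1) on (0.52, 0.00) = 0.00
  s | r = min(1, a+b) on (0.34, 0.40) = 0.74
  ((t | r) & (t & r)) & (s | r) = max(0, a+b−1) on (0.00, 0.74) = 0.00
  → value = 0.0000
|0.1200 − 0.0000| = 0.120

0.120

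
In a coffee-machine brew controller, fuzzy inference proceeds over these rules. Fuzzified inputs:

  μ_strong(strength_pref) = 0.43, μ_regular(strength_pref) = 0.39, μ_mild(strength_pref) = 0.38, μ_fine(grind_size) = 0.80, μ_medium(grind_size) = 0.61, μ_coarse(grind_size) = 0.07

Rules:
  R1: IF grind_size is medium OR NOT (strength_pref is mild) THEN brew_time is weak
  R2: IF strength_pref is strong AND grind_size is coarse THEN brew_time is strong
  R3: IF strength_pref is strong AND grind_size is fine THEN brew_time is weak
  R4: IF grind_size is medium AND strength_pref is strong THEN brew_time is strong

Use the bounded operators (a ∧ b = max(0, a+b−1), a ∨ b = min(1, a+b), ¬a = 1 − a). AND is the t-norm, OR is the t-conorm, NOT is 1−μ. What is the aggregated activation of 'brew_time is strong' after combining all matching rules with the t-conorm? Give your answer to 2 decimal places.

R1: medium=0.61, ¬mild=1−0.38=0.62; OR[min(1, a+b)] → w = 1.00
R2: strong=0.43, coarse=0.07; AND[max(0, a+b−1)] → w = 0.00
R3: strong=0.43, fine=0.80; AND[max(0, a+b−1)] → w = 0.23
R4: medium=0.61, strong=0.43; AND[max(0, a+b−1)] → w = 0.04
Rules with consequent 'strong': {R2, R4} → strengths 0.00, 0.04
Aggregate via t-conorm [min(1, a+b)]: 0.04

0.04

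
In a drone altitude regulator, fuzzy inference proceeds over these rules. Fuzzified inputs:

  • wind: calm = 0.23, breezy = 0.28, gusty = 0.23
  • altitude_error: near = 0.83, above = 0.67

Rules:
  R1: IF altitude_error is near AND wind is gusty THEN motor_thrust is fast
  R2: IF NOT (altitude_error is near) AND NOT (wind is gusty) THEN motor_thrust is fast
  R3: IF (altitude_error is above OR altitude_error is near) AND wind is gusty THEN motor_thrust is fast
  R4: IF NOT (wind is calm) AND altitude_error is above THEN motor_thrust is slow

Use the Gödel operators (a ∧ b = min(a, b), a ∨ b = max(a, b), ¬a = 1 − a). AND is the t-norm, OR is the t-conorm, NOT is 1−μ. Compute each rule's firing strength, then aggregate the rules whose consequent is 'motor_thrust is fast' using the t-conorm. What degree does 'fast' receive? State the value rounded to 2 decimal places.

0.23

R1: near=0.83, gusty=0.23; AND[min(a, b)] → w = 0.23
R2: ¬near=1−0.83=0.17, ¬gusty=1−0.23=0.77; AND[min(a, b)] → w = 0.17
R3: (above=0.67 OR near=0.83) = 0.83; AND[min(a, b)] with gusty=0.23 → w = 0.23
R4: ¬calm=1−0.23=0.77, above=0.67; AND[min(a, b)] → w = 0.67
Rules with consequent 'fast': {R1, R2, R3} → strengths 0.23, 0.17, 0.23
Aggregate via t-conorm [max(a, b)]: 0.23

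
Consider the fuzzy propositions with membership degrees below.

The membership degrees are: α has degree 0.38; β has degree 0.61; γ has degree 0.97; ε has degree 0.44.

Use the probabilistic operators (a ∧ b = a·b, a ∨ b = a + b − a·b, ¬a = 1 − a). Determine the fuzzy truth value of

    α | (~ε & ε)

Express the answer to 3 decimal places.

~ε = 1 − 0.4400 = 0.5600
~ε & ε = a·b on (0.5600, 0.4400) = 0.2464
α | (~ε & ε) = a + b − a·b on (0.3800, 0.2464) = 0.5328

0.533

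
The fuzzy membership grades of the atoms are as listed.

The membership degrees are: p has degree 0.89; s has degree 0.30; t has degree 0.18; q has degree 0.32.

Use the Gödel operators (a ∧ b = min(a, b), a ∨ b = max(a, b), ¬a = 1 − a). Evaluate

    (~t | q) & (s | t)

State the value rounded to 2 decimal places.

0.30

~t = 1 − 0.18 = 0.82
~t | q = max(a, b) on (0.82, 0.32) = 0.82
s | t = max(a, b) on (0.30, 0.18) = 0.30
(~t | q) & (s | t) = min(a, b) on (0.82, 0.30) = 0.30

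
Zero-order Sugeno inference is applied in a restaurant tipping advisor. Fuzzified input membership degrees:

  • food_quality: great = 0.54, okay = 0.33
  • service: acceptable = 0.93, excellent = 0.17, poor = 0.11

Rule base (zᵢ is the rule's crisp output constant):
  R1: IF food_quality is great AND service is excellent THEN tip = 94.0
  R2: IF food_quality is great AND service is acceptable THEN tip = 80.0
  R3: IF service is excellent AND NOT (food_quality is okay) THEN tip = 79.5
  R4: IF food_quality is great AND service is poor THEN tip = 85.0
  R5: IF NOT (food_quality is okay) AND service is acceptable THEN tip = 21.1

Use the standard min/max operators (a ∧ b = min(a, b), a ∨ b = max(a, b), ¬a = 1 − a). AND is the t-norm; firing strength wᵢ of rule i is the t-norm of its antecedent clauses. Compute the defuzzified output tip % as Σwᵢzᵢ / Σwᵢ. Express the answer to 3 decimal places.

57.941

R1 (z=94.0): great=0.54, excellent=0.17; AND[min(a, b)] → w = 0.17
R2 (z=80.0): great=0.54, acceptable=0.93; AND[min(a, b)] → w = 0.54
R3 (z=79.5): excellent=0.17, ¬okay=1−0.33=0.67; AND[min(a, b)] → w = 0.17
R4 (z=85.0): great=0.54, poor=0.11; AND[min(a, b)] → w = 0.11
R5 (z=21.1): ¬okay=1−0.33=0.67, acceptable=0.93; AND[min(a, b)] → w = 0.67
Weighted average = (0.17·94.0 + 0.54·80.0 + 0.17·79.5 + 0.11·85.0 + 0.67·21.1) / (0.17 + 0.54 + 0.17 + 0.11 + 0.67)
  = 96.1820 / 1.6600 = 57.941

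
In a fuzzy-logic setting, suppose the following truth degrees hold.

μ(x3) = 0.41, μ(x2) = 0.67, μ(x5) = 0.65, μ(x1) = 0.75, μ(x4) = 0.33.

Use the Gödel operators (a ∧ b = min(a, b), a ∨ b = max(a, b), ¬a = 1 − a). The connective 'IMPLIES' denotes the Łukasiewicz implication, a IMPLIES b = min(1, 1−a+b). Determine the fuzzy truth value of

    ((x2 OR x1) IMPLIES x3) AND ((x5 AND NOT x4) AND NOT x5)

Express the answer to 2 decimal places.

x2 OR x1 = max(a, b) on (0.67, 0.75) = 0.75
(x2 OR x1) IMPLIES x3  [Łukasiewicz: min(1, 1−a+b)] with a=0.75, b=0.41 → 0.66
NOT x4 = 1 − 0.33 = 0.67
x5 AND NOT x4 = min(a, b) on (0.65, 0.67) = 0.65
NOT x5 = 1 − 0.65 = 0.35
(x5 AND NOT x4) AND NOT x5 = min(a, b) on (0.65, 0.35) = 0.35
((x2 OR x1) IMPLIES x3) AND ((x5 AND NOT x4) AND NOT x5) = min(a, b) on (0.66, 0.35) = 0.35

0.35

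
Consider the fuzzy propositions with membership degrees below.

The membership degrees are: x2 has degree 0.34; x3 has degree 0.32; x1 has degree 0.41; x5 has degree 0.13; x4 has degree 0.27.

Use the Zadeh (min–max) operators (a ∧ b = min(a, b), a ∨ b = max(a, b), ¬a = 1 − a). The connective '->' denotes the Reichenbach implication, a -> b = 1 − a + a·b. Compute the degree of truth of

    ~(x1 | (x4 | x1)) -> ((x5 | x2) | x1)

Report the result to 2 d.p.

x4 | x1 = max(a, b) on (0.27, 0.41) = 0.41
x1 | (x4 | x1) = max(a, b) on (0.41, 0.41) = 0.41
~(x1 | (x4 | x1)) = 1 − 0.41 = 0.59
x5 | x2 = max(a, b) on (0.13, 0.34) = 0.34
(x5 | x2) | x1 = max(a, b) on (0.34, 0.41) = 0.41
~(x1 | (x4 | x1)) -> ((x5 | x2) | x1)  [Reichenbach: 1 − a + a·b] with a=0.59, b=0.41 → 0.65

0.65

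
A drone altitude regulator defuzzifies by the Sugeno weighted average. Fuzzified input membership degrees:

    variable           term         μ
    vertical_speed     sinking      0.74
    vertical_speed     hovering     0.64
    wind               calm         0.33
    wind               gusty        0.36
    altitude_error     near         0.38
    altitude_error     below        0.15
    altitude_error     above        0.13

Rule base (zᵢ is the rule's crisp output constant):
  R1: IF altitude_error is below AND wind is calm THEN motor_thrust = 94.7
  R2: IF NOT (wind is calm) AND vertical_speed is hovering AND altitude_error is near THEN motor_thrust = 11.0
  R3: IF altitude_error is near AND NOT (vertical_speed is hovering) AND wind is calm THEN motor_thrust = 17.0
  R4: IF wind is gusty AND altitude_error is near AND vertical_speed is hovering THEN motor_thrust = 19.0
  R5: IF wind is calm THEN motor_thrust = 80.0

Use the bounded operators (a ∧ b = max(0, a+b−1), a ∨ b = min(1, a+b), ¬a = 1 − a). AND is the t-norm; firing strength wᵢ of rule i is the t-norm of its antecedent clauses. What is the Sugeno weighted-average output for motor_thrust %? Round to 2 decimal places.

80.00

R1 (z=94.7): below=0.15, calm=0.33; AND[max(0, a+b−1)] → w = 0.00
R2 (z=11.0): ¬calm=1−0.33=0.67, hovering=0.64, near=0.38; AND[max(0, a+b−1)] → w = 0.00
R3 (z=17.0): near=0.38, ¬hovering=1−0.64=0.36, calm=0.33; AND[max(0, a+b−1)] → w = 0.00
R4 (z=19.0): gusty=0.36, near=0.38, hovering=0.64; AND[max(0, a+b−1)] → w = 0.00
R5 (z=80.0): calm=0.33 → w = 0.33
Weighted average = (0.00·94.7 + 0.00·11.0 + 0.00·17.0 + 0.00·19.0 + 0.33·80.0) / (0.00 + 0.00 + 0.00 + 0.00 + 0.33)
  = 26.4000 / 0.3300 = 80.00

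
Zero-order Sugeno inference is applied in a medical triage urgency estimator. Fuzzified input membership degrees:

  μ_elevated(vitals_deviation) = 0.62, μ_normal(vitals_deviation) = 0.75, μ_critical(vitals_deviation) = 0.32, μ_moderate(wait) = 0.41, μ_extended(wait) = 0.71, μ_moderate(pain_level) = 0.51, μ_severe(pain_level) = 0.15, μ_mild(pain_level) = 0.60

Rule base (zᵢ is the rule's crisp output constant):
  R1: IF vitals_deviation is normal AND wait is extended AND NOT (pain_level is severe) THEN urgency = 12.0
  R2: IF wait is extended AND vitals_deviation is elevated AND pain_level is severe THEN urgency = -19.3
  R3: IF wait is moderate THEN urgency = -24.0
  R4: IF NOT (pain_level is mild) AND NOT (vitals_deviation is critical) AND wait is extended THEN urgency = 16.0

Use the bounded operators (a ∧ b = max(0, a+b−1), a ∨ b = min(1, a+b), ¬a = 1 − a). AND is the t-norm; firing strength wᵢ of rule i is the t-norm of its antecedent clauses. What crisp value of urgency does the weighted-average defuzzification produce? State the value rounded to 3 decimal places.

-8.500

R1 (z=12.0): normal=0.75, extended=0.71, ¬severe=1−0.15=0.85; AND[max(0, a+b−1)] → w = 0.31
R2 (z=-19.3): extended=0.71, elevated=0.62, severe=0.15; AND[max(0, a+b−1)] → w = 0.00
R3 (z=-24.0): moderate=0.41 → w = 0.41
R4 (z=16.0): ¬mild=1−0.60=0.40, ¬critical=1−0.32=0.68, extended=0.71; AND[max(0, a+b−1)] → w = 0.00
Weighted average = (0.31·12.0 + 0.00·-19.3 + 0.41·-24.0 + 0.00·16.0) / (0.31 + 0.00 + 0.41 + 0.00)
  = -6.1200 / 0.7200 = -8.500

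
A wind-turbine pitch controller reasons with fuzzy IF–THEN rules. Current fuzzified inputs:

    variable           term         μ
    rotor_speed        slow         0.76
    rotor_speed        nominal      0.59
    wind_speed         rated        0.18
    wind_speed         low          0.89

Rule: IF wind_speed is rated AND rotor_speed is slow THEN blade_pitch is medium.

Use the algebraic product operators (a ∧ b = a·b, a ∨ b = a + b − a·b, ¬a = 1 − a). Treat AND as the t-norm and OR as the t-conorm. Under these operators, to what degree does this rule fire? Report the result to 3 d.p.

0.137

firing strength: rated=0.18, slow=0.76; AND[a·b] → w = 0.1368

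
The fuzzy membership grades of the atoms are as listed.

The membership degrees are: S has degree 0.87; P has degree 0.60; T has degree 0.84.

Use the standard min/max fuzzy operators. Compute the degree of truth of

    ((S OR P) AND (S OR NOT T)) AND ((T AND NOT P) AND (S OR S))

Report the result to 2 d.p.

0.40

S OR P = max(a, b) on (0.87, 0.60) = 0.87
NOT T = 1 − 0.84 = 0.16
S OR NOT T = max(a, b) on (0.87, 0.16) = 0.87
(S OR P) AND (S OR NOT T) = min(a, b) on (0.87, 0.87) = 0.87
NOT P = 1 − 0.60 = 0.40
T AND NOT P = min(a, b) on (0.84, 0.40) = 0.40
S OR S = max(a, b) on (0.87, 0.87) = 0.87
(T AND NOT P) AND (S OR S) = min(a, b) on (0.40, 0.87) = 0.40
((S OR P) AND (S OR NOT T)) AND ((T AND NOT P) AND (S OR S)) = min(a, b) on (0.87, 0.40) = 0.40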